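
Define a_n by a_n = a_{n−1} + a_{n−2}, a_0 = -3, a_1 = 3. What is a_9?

39

With companion matrix Q = [[1, 1], [1, 0]], [a_n, a_{n−1}]ᵀ = Q·[a_{n−1}, a_{n−2}]ᵀ, so [a_9, a_8]ᵀ = Q^8·[a_1, a_0]ᵀ.
Q^8 = [[34, 21], [21, 13]], giving [a_9, a_8]ᵀ = [[39], [24]].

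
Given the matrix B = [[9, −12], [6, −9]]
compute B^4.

tr B = 0 and det B = −9, so the characteristic polynomial is λ² − (0)λ + (−9) with roots −3 and 3.
Eigenvectors give P = [[1, 2], [1, 1]] with P⁻¹ = [[−1, 2], [1, −1]], and B = P·diag(−3, 3)·P⁻¹.
Then B^4 = P·diag(81, 81)·P⁻¹ = [[81, 162], [81, 81]] · [[−1, 2], [1, −1]] = [[81, 0], [0, 81]].

[[81, 0], [0, 81]]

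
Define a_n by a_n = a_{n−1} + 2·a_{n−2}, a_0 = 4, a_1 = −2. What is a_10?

686

With companion matrix M = [[1, 2], [1, 0]], [a_n, a_{n−1}]ᵀ = M·[a_{n−1}, a_{n−2}]ᵀ, so [a_10, a_9]ᵀ = M^9·[a_1, a_0]ᵀ.
M^9 = [[341, 342], [171, 170]], giving [a_10, a_9]ᵀ = [[686], [338]].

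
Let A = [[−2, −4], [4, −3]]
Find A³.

A² = [[−12, 20], [−20, −7]]
A³ = [[104, −12], [12, 101]]

[[104, −12], [12, 101]]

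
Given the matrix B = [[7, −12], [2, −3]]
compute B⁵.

[[727, −1452], [242, −483]]

tr B = 4 and det B = 3, so the characteristic polynomial is λ² − (4)λ + (3) with roots 3 and 1.
Eigenvectors give P = [[3, −2], [1, −1]] with P⁻¹ = [[1, −2], [1, −3]], and B = P·diag(3, 1)·P⁻¹.
Then B⁵ = P·diag(243, 1)·P⁻¹ = [[729, −2], [243, −1]] · [[1, −2], [1, −3]] = [[727, −1452], [242, −483]].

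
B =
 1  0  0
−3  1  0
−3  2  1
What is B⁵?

B = I + N where N = [[0, 0, 0], [−3, 0, 0], [−3, 2, 0]] is strictly lower-triangular, so N³ = 0.
(I + N)⁵ = I + 5·N + 10·N² = [[1, 0, 0], [−15, 1, 0], [−75, 10, 1]].

[[1, 0, 0], [−15, 1, 0], [−75, 10, 1]]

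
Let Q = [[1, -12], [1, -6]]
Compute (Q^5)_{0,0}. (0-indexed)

tr Q = -5 and det Q = 6, so the characteristic polynomial is λ² − (-5)λ + (6) with roots -3 and -2.
Eigenvectors give P = [[3, -4], [1, -1]] with P⁻¹ = [[-1, 4], [-1, 3]], and Q = P·diag(-3, -2)·P⁻¹.
Then Q^5 = P·diag(-243, -32)·P⁻¹ = [[-729, 128], [-243, 32]] · [[-1, 4], [-1, 3]] = [[601, -2532], [211, -876]].

601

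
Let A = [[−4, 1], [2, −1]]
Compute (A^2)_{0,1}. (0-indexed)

−5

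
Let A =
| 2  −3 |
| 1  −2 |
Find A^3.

A² = I (check: tr A = 0 and det A = −1), so A^3 = A since 3 is odd.

[[2, −3], [1, −2]]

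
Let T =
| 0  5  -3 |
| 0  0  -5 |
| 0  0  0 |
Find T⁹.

[[0, 0, 0], [0, 0, 0], [0, 0, 0]]

T is strictly triangular, hence nilpotent: T³ = 0, so T⁹ = 0.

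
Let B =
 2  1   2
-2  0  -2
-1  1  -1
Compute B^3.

B^2 = [[0, 4, 0], [-2, -4, -2], [-3, -2, -3]]
B^3 = [[-8, 0, -8], [6, -4, 6], [1, -6, 1]]

[[-8, 0, -8], [6, -4, 6], [1, -6, 1]]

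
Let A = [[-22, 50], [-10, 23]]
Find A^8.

tr A = 1 and det A = -6, so the characteristic polynomial is λ² − (1)λ + (-6) with roots -2 and 3.
Eigenvectors give P = [[-5, 2], [-2, 1]] with P⁻¹ = [[-1, 2], [-2, 5]], and A = P·diag(-2, 3)·P⁻¹.
Then A^8 = P·diag(256, 6561)·P⁻¹ = [[-1280, 13122], [-512, 6561]] · [[-1, 2], [-2, 5]] = [[-24964, 63050], [-12610, 31781]].

[[-24964, 63050], [-12610, 31781]]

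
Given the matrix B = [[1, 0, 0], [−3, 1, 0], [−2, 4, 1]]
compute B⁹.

B = I + N where N = [[0, 0, 0], [−3, 0, 0], [−2, 4, 0]] is strictly lower-triangular, so N³ = 0.
(I + N)⁹ = I + 9·N + 36·N² = [[1, 0, 0], [−27, 1, 0], [−450, 36, 1]].

[[1, 0, 0], [−27, 1, 0], [−450, 36, 1]]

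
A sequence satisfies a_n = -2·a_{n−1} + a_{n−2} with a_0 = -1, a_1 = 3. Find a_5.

With companion matrix A = [[-2, 1], [1, 0]], [a_n, a_{n−1}]ᵀ = A·[a_{n−1}, a_{n−2}]ᵀ, so [a_5, a_4]ᵀ = A⁴·[a_1, a_0]ᵀ.
A⁴ = [[29, -12], [-12, 5]], giving [a_5, a_4]ᵀ = [[99], [-41]].

99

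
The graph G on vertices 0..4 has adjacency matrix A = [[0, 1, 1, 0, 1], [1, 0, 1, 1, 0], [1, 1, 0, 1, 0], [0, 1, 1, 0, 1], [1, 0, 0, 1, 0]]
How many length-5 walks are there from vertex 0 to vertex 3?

The number of length-5 walks from vertex 0 to vertex 3 is entry (0,3) of A⁵, where A is the adjacency matrix.
A² = [[3, 1, 1, 3, 0], [1, 3, 2, 1, 2], [1, 2, 3, 1, 2], [3, 1, 1, 3, 0], [0, 2, 2, 0, 2]]
A³ = [[2, 7, 7, 2, 6], [7, 4, 5, 7, 2], [7, 5, 4, 7, 2], [2, 7, 7, 2, 6], [6, 2, 2, 6, 0]]
A⁴ = [[20, 11, 11, 20, 4], [11, 19, 18, 11, 14], [11, 18, 19, 11, 14], [20, 11, 11, 20, 4], [4, 14, 14, 4, 12]]
A⁵ = [[26, 51, 51, 26, 40], [51, 40, 41, 51, 22], [51, 41, 40, 51, 22], [26, 51, 51, 26, 40], [40, 22, 22, 40, 8]]

26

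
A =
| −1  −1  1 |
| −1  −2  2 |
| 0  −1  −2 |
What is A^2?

[[2, 2, −5], [3, 3, −9], [1, 4, 2]]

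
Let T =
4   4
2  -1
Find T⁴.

T² = [[24, 12], [6, 9]]
T³ = [[120, 84], [42, 15]]
T⁴ = [[648, 396], [198, 153]]

[[648, 396], [198, 153]]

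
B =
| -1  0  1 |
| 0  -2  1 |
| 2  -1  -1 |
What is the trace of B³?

-13

B² = [[3, -1, -2], [2, 3, -3], [-4, 3, 2]]
B³ = [[-7, 4, 4], [-8, -3, 8], [8, -8, -3]]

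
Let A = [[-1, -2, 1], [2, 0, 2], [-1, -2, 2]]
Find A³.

[[7, 14, -10], [-18, -4, -8], [2, 12, -11]]

A² = [[-4, 0, -3], [-4, -8, 6], [-5, -2, -1]]
A³ = [[7, 14, -10], [-18, -4, -8], [2, 12, -11]]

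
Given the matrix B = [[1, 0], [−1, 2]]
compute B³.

tr B = 3 and det B = 2, so the characteristic polynomial is λ² − (3)λ + (2) with roots 2 and 1.
Eigenvectors give P = [[0, 1], [1, 1]] with P⁻¹ = [[−1, 1], [1, 0]], and B = P·diag(2, 1)·P⁻¹.
Then B³ = P·diag(8, 1)·P⁻¹ = [[0, 1], [8, 1]] · [[−1, 1], [1, 0]] = [[1, 0], [−7, 8]].

[[1, 0], [−7, 8]]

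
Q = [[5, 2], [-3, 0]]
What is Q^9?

tr Q = 5 and det Q = 6, so the characteristic polynomial is λ² − (5)λ + (6) with roots 3 and 2.
Eigenvectors give P = [[-1, 2], [1, -3]] with P⁻¹ = [[-3, -2], [-1, -1]], and Q = P·diag(3, 2)·P⁻¹.
Then Q^9 = P·diag(19683, 512)·P⁻¹ = [[-19683, 1024], [19683, -1536]] · [[-3, -2], [-1, -1]] = [[58025, 38342], [-57513, -37830]].

[[58025, 38342], [-57513, -37830]]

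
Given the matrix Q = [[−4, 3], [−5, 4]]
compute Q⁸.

[[1, 0], [0, 1]]

Q² = I (check: tr Q = 0 and det Q = −1), so Q⁸ = I since 8 is even.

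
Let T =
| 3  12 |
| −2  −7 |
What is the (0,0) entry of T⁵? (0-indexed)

483

tr T = −4 and det T = 3, so the characteristic polynomial is λ² − (−4)λ + (3) with roots −3 and −1.
Eigenvectors give P = [[−2, 3], [1, −1]] with P⁻¹ = [[1, 3], [1, 2]], and T = P·diag(−3, −1)·P⁻¹.
Then T⁵ = P·diag(−243, −1)·P⁻¹ = [[486, −3], [−243, 1]] · [[1, 3], [1, 2]] = [[483, 1452], [−242, −727]].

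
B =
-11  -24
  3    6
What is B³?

tr B = -5 and det B = 6, so the characteristic polynomial is λ² − (-5)λ + (6) with roots -2 and -3.
Eigenvectors give P = [[-8, -3], [3, 1]] with P⁻¹ = [[1, 3], [-3, -8]], and B = P·diag(-2, -3)·P⁻¹.
Then B³ = P·diag(-8, -27)·P⁻¹ = [[64, 81], [-24, -27]] · [[1, 3], [-3, -8]] = [[-179, -456], [57, 144]].

[[-179, -456], [57, 144]]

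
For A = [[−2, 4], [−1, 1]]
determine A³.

A² = [[0, −4], [1, −3]]
A³ = [[4, −4], [1, 1]]

[[4, −4], [1, 1]]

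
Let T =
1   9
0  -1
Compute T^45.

[[1, 9], [0, -1]]

T² = I (check: tr T = 0 and det T = -1), so T^45 = T since 45 is odd.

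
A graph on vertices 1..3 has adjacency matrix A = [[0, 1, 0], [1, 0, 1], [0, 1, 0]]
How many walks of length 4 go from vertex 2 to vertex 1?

The number of length-4 walks from vertex 2 to vertex 1 is entry (2,1) of A⁴, where A is the adjacency matrix.
A² = [[1, 0, 1], [0, 2, 0], [1, 0, 1]]
A³ = [[0, 2, 0], [2, 0, 2], [0, 2, 0]]
A⁴ = [[2, 0, 2], [0, 4, 0], [2, 0, 2]]

0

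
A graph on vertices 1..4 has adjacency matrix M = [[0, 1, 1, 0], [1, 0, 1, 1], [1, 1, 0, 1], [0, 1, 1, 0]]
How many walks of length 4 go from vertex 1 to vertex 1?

10

The number of length-4 walks from vertex 1 to vertex 1 is entry (1,1) of M^4, where M is the adjacency matrix.
M^2 = [[2, 1, 1, 2], [1, 3, 2, 1], [1, 2, 3, 1], [2, 1, 1, 2]]
M^3 = [[2, 5, 5, 2], [5, 4, 5, 5], [5, 5, 4, 5], [2, 5, 5, 2]]
M^4 = [[10, 9, 9, 10], [9, 15, 14, 9], [9, 14, 15, 9], [10, 9, 9, 10]]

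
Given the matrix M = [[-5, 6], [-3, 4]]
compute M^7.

tr M = -1 and det M = -2, so the characteristic polynomial is λ² − (-1)λ + (-2) with roots -2 and 1.
Eigenvectors give P = [[2, -1], [1, -1]] with P⁻¹ = [[1, -1], [1, -2]], and M = P·diag(-2, 1)·P⁻¹.
Then M^7 = P·diag(-128, 1)·P⁻¹ = [[-256, -1], [-128, -1]] · [[1, -1], [1, -2]] = [[-257, 258], [-129, 130]].

[[-257, 258], [-129, 130]]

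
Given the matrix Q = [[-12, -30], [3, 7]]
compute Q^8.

[[63306, 189150], [-18915, -56489]]

tr Q = -5 and det Q = 6, so the characteristic polynomial is λ² − (-5)λ + (6) with roots -3 and -2.
Eigenvectors give P = [[10, 3], [-3, -1]] with P⁻¹ = [[1, 3], [-3, -10]], and Q = P·diag(-3, -2)·P⁻¹.
Then Q^8 = P·diag(6561, 256)·P⁻¹ = [[65610, 768], [-19683, -256]] · [[1, 3], [-3, -10]] = [[63306, 189150], [-18915, -56489]].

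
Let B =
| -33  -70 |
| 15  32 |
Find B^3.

tr B = -1 and det B = -6, so the characteristic polynomial is λ² − (-1)λ + (-6) with roots 2 and -3.
Eigenvectors give P = [[-2, 7], [1, -3]] with P⁻¹ = [[3, 7], [1, 2]], and B = P·diag(2, -3)·P⁻¹.
Then B^3 = P·diag(8, -27)·P⁻¹ = [[-16, -189], [8, 81]] · [[3, 7], [1, 2]] = [[-237, -490], [105, 218]].

[[-237, -490], [105, 218]]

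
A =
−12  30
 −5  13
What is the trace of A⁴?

tr A = 1 and det A = −6, so the characteristic polynomial is λ² − (1)λ + (−6) with roots 3 and −2.
Eigenvectors give P = [[2, 3], [1, 1]] with P⁻¹ = [[−1, 3], [1, −2]], and A = P·diag(3, −2)·P⁻¹.
Then A⁴ = P·diag(81, 16)·P⁻¹ = [[162, 48], [81, 16]] · [[−1, 3], [1, −2]] = [[−114, 390], [−65, 211]].

97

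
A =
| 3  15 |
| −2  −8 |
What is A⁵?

[[1023, 3165], [−422, −1298]]

tr A = −5 and det A = 6, so the characteristic polynomial is λ² − (−5)λ + (6) with roots −2 and −3.
Eigenvectors give P = [[3, 5], [−1, −2]] with P⁻¹ = [[2, 5], [−1, −3]], and A = P·diag(−2, −3)·P⁻¹.
Then A⁵ = P·diag(−32, −243)·P⁻¹ = [[−96, −1215], [32, 486]] · [[2, 5], [−1, −3]] = [[1023, 3165], [−422, −1298]].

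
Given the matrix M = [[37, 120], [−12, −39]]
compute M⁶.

tr M = −2 and det M = −3, so the characteristic polynomial is λ² − (−2)λ + (−3) with roots −3 and 1.
Eigenvectors give P = [[−3, 10], [1, −3]] with P⁻¹ = [[3, 10], [1, 3]], and M = P·diag(−3, 1)·P⁻¹.
Then M⁶ = P·diag(729, 1)·P⁻¹ = [[−2187, 10], [729, −3]] · [[3, 10], [1, 3]] = [[−6551, −21840], [2184, 7281]].

[[−6551, −21840], [2184, 7281]]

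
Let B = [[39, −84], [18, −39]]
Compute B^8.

tr B = 0 and det B = −9, so the characteristic polynomial is λ² − (0)λ + (−9) with roots 3 and −3.
Eigenvectors give P = [[7, 2], [3, 1]] with P⁻¹ = [[1, −2], [−3, 7]], and B = P·diag(3, −3)·P⁻¹.
Then B^8 = P·diag(6561, 6561)·P⁻¹ = [[45927, 13122], [19683, 6561]] · [[1, −2], [−3, 7]] = [[6561, 0], [0, 6561]].

[[6561, 0], [0, 6561]]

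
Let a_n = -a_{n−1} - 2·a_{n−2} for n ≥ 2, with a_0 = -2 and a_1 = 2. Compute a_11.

90

With companion matrix Q = [[-1, -2], [1, 0]], [a_n, a_{n−1}]ᵀ = Q·[a_{n−1}, a_{n−2}]ᵀ, so [a_11, a_10]ᵀ = Q¹⁰·[a_1, a_0]ᵀ.
Q¹⁰ = [[23, -22], [11, 34]], giving [a_11, a_10]ᵀ = [[90], [-46]].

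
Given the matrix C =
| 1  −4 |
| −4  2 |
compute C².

[[17, −12], [−12, 20]]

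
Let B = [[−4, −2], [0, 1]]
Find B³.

B² = [[16, 6], [0, 1]]
B³ = [[−64, −26], [0, 1]]

[[−64, −26], [0, 1]]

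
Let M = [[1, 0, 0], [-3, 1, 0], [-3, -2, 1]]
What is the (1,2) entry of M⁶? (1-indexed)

M = I + N where N = [[0, 0, 0], [-3, 0, 0], [-3, -2, 0]] is strictly lower-triangular, so N³ = 0.
(I + N)⁶ = I + 6·N + 15·N² = [[1, 0, 0], [-18, 1, 0], [72, -12, 1]].

0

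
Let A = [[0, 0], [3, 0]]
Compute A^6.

[[0, 0], [0, 0]]

A is strictly triangular, hence nilpotent: A^2 = 0, so A^6 = 0.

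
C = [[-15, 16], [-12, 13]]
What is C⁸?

[[26241, -26240], [19680, -19679]]

tr C = -2 and det C = -3, so the characteristic polynomial is λ² − (-2)λ + (-3) with roots -3 and 1.
Eigenvectors give P = [[-4, 1], [-3, 1]] with P⁻¹ = [[-1, 1], [-3, 4]], and C = P·diag(-3, 1)·P⁻¹.
Then C⁸ = P·diag(6561, 1)·P⁻¹ = [[-26244, 1], [-19683, 1]] · [[-1, 1], [-3, 4]] = [[26241, -26240], [19680, -19679]].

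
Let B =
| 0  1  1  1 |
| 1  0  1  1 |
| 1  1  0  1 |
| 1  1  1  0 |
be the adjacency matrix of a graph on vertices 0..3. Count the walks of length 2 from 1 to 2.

The number of length-2 walks from vertex 1 to vertex 2 is entry (1,2) of B^2, where B is the adjacency matrix.
B^2 = [[3, 2, 2, 2], [2, 3, 2, 2], [2, 2, 3, 2], [2, 2, 2, 3]]

2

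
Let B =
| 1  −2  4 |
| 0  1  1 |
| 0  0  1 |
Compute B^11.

[[1, −22, −66], [0, 1, 11], [0, 0, 1]]

B = I + N where N = [[0, −2, 4], [0, 0, 1], [0, 0, 0]] is strictly upper-triangular, so N^3 = 0.
(I + N)^11 = I + 11·N + 55·N^2 = [[1, −22, −66], [0, 1, 11], [0, 0, 1]].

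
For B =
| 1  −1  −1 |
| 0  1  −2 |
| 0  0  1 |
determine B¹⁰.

B = I + N where N = [[0, −1, −1], [0, 0, −2], [0, 0, 0]] is strictly upper-triangular, so N³ = 0.
(I + N)¹⁰ = I + 10·N + 45·N² = [[1, −10, 80], [0, 1, −20], [0, 0, 1]].

[[1, −10, 80], [0, 1, −20], [0, 0, 1]]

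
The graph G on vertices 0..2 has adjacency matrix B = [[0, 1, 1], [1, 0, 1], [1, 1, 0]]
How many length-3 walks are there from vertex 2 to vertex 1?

The number of length-3 walks from vertex 2 to vertex 1 is entry (2,1) of B³, where B is the adjacency matrix.
B² = [[2, 1, 1], [1, 2, 1], [1, 1, 2]]
B³ = [[2, 3, 3], [3, 2, 3], [3, 3, 2]]

3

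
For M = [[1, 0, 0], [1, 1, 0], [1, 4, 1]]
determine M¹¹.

[[1, 0, 0], [11, 1, 0], [231, 44, 1]]

M = I + N where N = [[0, 0, 0], [1, 0, 0], [1, 4, 0]] is strictly lower-triangular, so N³ = 0.
(I + N)¹¹ = I + 11·N + 55·N² = [[1, 0, 0], [11, 1, 0], [231, 44, 1]].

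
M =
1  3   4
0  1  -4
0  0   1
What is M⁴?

[[1, 12, -56], [0, 1, -16], [0, 0, 1]]

M = I + N where N = [[0, 3, 4], [0, 0, -4], [0, 0, 0]] is strictly upper-triangular, so N³ = 0.
(I + N)⁴ = I + 4·N + 6·N² = [[1, 12, -56], [0, 1, -16], [0, 0, 1]].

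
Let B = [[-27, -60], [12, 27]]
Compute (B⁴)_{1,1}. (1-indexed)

81

tr B = 0 and det B = -9, so the characteristic polynomial is λ² − (0)λ + (-9) with roots 3 and -3.
Eigenvectors give P = [[-2, 5], [1, -2]] with P⁻¹ = [[2, 5], [1, 2]], and B = P·diag(3, -3)·P⁻¹.
Then B⁴ = P·diag(81, 81)·P⁻¹ = [[-162, 405], [81, -162]] · [[2, 5], [1, 2]] = [[81, 0], [0, 81]].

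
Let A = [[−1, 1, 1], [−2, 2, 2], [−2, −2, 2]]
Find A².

[[−3, −1, 3], [−6, −2, 6], [2, −10, −2]]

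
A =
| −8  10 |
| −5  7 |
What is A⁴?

tr A = −1 and det A = −6, so the characteristic polynomial is λ² − (−1)λ + (−6) with roots 2 and −3.
Eigenvectors give P = [[−1, 2], [−1, 1]] with P⁻¹ = [[1, −2], [1, −1]], and A = P·diag(2, −3)·P⁻¹.
Then A⁴ = P·diag(16, 81)·P⁻¹ = [[−16, 162], [−16, 81]] · [[1, −2], [1, −1]] = [[146, −130], [65, −49]].

[[146, −130], [65, −49]]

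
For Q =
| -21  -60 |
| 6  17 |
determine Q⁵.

tr Q = -4 and det Q = 3, so the characteristic polynomial is λ² − (-4)λ + (3) with roots -1 and -3.
Eigenvectors give P = [[3, -10], [-1, 3]] with P⁻¹ = [[-3, -10], [-1, -3]], and Q = P·diag(-1, -3)·P⁻¹.
Then Q⁵ = P·diag(-1, -243)·P⁻¹ = [[-3, 2430], [1, -729]] · [[-3, -10], [-1, -3]] = [[-2421, -7260], [726, 2177]].

[[-2421, -7260], [726, 2177]]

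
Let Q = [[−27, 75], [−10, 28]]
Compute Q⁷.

[[−11703, 34725], [−4630, 13762]]

tr Q = 1 and det Q = −6, so the characteristic polynomial is λ² − (1)λ + (−6) with roots −2 and 3.
Eigenvectors give P = [[3, 5], [1, 2]] with P⁻¹ = [[2, −5], [−1, 3]], and Q = P·diag(−2, 3)·P⁻¹.
Then Q⁷ = P·diag(−128, 2187)·P⁻¹ = [[−384, 10935], [−128, 4374]] · [[2, −5], [−1, 3]] = [[−11703, 34725], [−4630, 13762]].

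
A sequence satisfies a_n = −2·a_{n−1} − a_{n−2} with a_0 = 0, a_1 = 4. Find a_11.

With companion matrix Q = [[−2, −1], [1, 0]], [a_n, a_{n−1}]ᵀ = Q·[a_{n−1}, a_{n−2}]ᵀ, so [a_11, a_10]ᵀ = Q¹⁰·[a_1, a_0]ᵀ.
Q¹⁰ = [[11, 10], [−10, −9]], giving [a_11, a_10]ᵀ = [[44], [−40]].

44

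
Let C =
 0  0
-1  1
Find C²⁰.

[[0, 0], [-1, 1]]

C² = C (a projection; rank 1, trace 1), so C²⁰ = C.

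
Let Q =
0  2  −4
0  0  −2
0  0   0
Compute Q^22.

[[0, 0, 0], [0, 0, 0], [0, 0, 0]]

Q is strictly triangular, hence nilpotent: Q^3 = 0, so Q^22 = 0.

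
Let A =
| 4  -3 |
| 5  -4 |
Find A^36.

A² = I (check: tr A = 0 and det A = -1), so A^36 = I since 36 is even.

[[1, 0], [0, 1]]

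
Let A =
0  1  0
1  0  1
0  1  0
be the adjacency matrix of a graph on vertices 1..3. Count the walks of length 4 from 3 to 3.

2

The number of length-4 walks from vertex 3 to vertex 3 is entry (3,3) of A⁴, where A is the adjacency matrix.
A² = [[1, 0, 1], [0, 2, 0], [1, 0, 1]]
A³ = [[0, 2, 0], [2, 0, 2], [0, 2, 0]]
A⁴ = [[2, 0, 2], [0, 4, 0], [2, 0, 2]]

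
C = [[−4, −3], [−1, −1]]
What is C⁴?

C² = [[19, 15], [5, 4]]
C³ = [[−91, −72], [−24, −19]]
C⁴ = [[436, 345], [115, 91]]

[[436, 345], [115, 91]]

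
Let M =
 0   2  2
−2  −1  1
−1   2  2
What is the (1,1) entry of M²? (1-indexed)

−6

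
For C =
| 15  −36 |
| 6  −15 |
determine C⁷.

tr C = 0 and det C = −9, so the characteristic polynomial is λ² − (0)λ + (−9) with roots −3 and 3.
Eigenvectors give P = [[2, 3], [1, 1]] with P⁻¹ = [[−1, 3], [1, −2]], and C = P·diag(−3, 3)·P⁻¹.
Then C⁷ = P·diag(−2187, 2187)·P⁻¹ = [[−4374, 6561], [−2187, 2187]] · [[−1, 3], [1, −2]] = [[10935, −26244], [4374, −10935]].

[[10935, −26244], [4374, −10935]]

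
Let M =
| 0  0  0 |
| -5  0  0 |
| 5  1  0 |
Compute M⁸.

[[0, 0, 0], [0, 0, 0], [0, 0, 0]]

M is strictly triangular, hence nilpotent: M³ = 0, so M⁸ = 0.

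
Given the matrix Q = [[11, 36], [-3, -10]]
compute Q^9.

tr Q = 1 and det Q = -2, so the characteristic polynomial is λ² − (1)λ + (-2) with roots 2 and -1.
Eigenvectors give P = [[4, 3], [-1, -1]] with P⁻¹ = [[1, 3], [-1, -4]], and Q = P·diag(2, -1)·P⁻¹.
Then Q^9 = P·diag(512, -1)·P⁻¹ = [[2048, -3], [-512, 1]] · [[1, 3], [-1, -4]] = [[2051, 6156], [-513, -1540]].

[[2051, 6156], [-513, -1540]]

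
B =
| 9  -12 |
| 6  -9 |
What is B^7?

[[6561, -8748], [4374, -6561]]

tr B = 0 and det B = -9, so the characteristic polynomial is λ² − (0)λ + (-9) with roots -3 and 3.
Eigenvectors give P = [[-1, 2], [-1, 1]] with P⁻¹ = [[1, -2], [1, -1]], and B = P·diag(-3, 3)·P⁻¹.
Then B^7 = P·diag(-2187, 2187)·P⁻¹ = [[2187, 4374], [2187, 2187]] · [[1, -2], [1, -1]] = [[6561, -8748], [4374, -6561]].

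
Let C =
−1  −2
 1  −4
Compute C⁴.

tr C = −5 and det C = 6, so the characteristic polynomial is λ² − (−5)λ + (6) with roots −3 and −2.
Eigenvectors give P = [[−1, −2], [−1, −1]] with P⁻¹ = [[1, −2], [−1, 1]], and C = P·diag(−3, −2)·P⁻¹.
Then C⁴ = P·diag(81, 16)·P⁻¹ = [[−81, −32], [−81, −16]] · [[1, −2], [−1, 1]] = [[−49, 130], [−65, 146]].

[[−49, 130], [−65, 146]]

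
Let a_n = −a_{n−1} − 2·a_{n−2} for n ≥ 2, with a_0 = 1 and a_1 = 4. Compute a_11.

With companion matrix M = [[−1, −2], [1, 0]], [a_n, a_{n−1}]ᵀ = M·[a_{n−1}, a_{n−2}]ᵀ, so [a_11, a_10]ᵀ = M¹⁰·[a_1, a_0]ᵀ.
M¹⁰ = [[23, −22], [11, 34]], giving [a_11, a_10]ᵀ = [[70], [78]].

70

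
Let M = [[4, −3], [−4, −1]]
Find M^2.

[[28, −9], [−12, 13]]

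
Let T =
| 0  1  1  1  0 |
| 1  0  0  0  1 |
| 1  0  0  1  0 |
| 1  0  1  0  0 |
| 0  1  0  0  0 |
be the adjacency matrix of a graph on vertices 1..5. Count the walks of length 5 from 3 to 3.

12

The number of length-5 walks from vertex 3 to vertex 3 is entry (3,3) of T⁵, where T is the adjacency matrix.
T² = [[3, 0, 1, 1, 1], [0, 2, 1, 1, 0], [1, 1, 2, 1, 0], [1, 1, 1, 2, 0], [1, 0, 0, 0, 1]]
T³ = [[2, 4, 4, 4, 0], [4, 0, 1, 1, 2], [4, 1, 2, 3, 1], [4, 1, 3, 2, 1], [0, 2, 1, 1, 0]]
T⁴ = [[12, 2, 6, 6, 4], [2, 6, 5, 5, 0], [6, 5, 7, 6, 1], [6, 5, 6, 7, 1], [4, 0, 1, 1, 2]]
T⁵ = [[14, 16, 18, 18, 2], [16, 2, 7, 7, 6], [18, 7, 12, 13, 5], [18, 7, 13, 12, 5], [2, 6, 5, 5, 0]]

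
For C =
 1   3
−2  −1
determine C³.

C² = [[−5, 0], [0, −5]]
C³ = [[−5, −15], [10, 5]]

[[−5, −15], [10, 5]]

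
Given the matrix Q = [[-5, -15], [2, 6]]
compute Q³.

[[-5, -15], [2, 6]]

Q² = Q (a projection; rank 1, trace 1), so Q³ = Q.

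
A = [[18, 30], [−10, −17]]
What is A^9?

tr A = 1 and det A = −6, so the characteristic polynomial is λ² − (1)λ + (−6) with roots 3 and −2.
Eigenvectors give P = [[−2, 3], [1, −2]] with P⁻¹ = [[−2, −3], [−1, −2]], and A = P·diag(3, −2)·P⁻¹.
Then A^9 = P·diag(19683, −512)·P⁻¹ = [[−39366, −1536], [19683, 1024]] · [[−2, −3], [−1, −2]] = [[80268, 121170], [−40390, −61097]].

[[80268, 121170], [−40390, −61097]]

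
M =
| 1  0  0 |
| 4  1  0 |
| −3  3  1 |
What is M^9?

[[1, 0, 0], [36, 1, 0], [405, 27, 1]]

M = I + N where N = [[0, 0, 0], [4, 0, 0], [−3, 3, 0]] is strictly lower-triangular, so N^3 = 0.
(I + N)^9 = I + 9·N + 36·N^2 = [[1, 0, 0], [36, 1, 0], [405, 27, 1]].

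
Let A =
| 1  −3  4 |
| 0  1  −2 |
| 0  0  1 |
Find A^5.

[[1, −15, 80], [0, 1, −10], [0, 0, 1]]

A = I + N where N = [[0, −3, 4], [0, 0, −2], [0, 0, 0]] is strictly upper-triangular, so N^3 = 0.
(I + N)^5 = I + 5·N + 10·N^2 = [[1, −15, 80], [0, 1, −10], [0, 0, 1]].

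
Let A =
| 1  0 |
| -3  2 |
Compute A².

[[1, 0], [-9, 4]]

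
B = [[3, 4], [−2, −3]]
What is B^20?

B² = I (check: tr B = 0 and det B = −1), so B^20 = I since 20 is even.

[[1, 0], [0, 1]]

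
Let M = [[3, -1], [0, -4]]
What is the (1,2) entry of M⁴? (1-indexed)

25

M² = [[9, 1], [0, 16]]
M³ = [[27, -13], [0, -64]]
M⁴ = [[81, 25], [0, 256]]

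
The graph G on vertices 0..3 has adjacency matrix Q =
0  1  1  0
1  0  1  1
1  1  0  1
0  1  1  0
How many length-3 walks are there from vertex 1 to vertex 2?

5

The number of length-3 walks from vertex 1 to vertex 2 is entry (1,2) of Q³, where Q is the adjacency matrix.
Q² = [[2, 1, 1, 2], [1, 3, 2, 1], [1, 2, 3, 1], [2, 1, 1, 2]]
Q³ = [[2, 5, 5, 2], [5, 4, 5, 5], [5, 5, 4, 5], [2, 5, 5, 2]]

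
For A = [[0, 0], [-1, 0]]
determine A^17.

[[0, 0], [0, 0]]

A is strictly triangular, hence nilpotent: A^2 = 0, so A^17 = 0.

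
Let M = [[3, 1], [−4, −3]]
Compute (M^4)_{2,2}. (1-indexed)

M^2 = [[5, 0], [0, 5]]
M^3 = [[15, 5], [−20, −15]]
M^4 = [[25, 0], [0, 25]]

25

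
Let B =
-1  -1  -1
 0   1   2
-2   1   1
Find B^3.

[[1, -6, -7], [-4, 11, 14], [-10, 9, 13]]

B^2 = [[3, -1, -2], [-4, 3, 4], [0, 4, 5]]
B^3 = [[1, -6, -7], [-4, 11, 14], [-10, 9, 13]]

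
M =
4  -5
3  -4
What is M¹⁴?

M² = I (check: tr M = 0 and det M = -1), so M¹⁴ = I since 14 is even.

[[1, 0], [0, 1]]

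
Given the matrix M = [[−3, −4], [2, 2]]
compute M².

[[1, 4], [−2, −4]]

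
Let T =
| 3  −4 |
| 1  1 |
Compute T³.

T² = [[5, −16], [4, −3]]
T³ = [[−1, −36], [9, −19]]

[[−1, −36], [9, −19]]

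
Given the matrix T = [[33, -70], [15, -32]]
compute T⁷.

tr T = 1 and det T = -6, so the characteristic polynomial is λ² − (1)λ + (-6) with roots 3 and -2.
Eigenvectors give P = [[-7, -2], [-3, -1]] with P⁻¹ = [[-1, 2], [3, -7]], and T = P·diag(3, -2)·P⁻¹.
Then T⁷ = P·diag(2187, -128)·P⁻¹ = [[-15309, 256], [-6561, 128]] · [[-1, 2], [3, -7]] = [[16077, -32410], [6945, -14018]].

[[16077, -32410], [6945, -14018]]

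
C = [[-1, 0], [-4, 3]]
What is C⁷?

tr C = 2 and det C = -3, so the characteristic polynomial is λ² − (2)λ + (-3) with roots 3 and -1.
Eigenvectors give P = [[0, 1], [-1, 1]] with P⁻¹ = [[1, -1], [1, 0]], and C = P·diag(3, -1)·P⁻¹.
Then C⁷ = P·diag(2187, -1)·P⁻¹ = [[0, -1], [-2187, -1]] · [[1, -1], [1, 0]] = [[-1, 0], [-2188, 2187]].

[[-1, 0], [-2188, 2187]]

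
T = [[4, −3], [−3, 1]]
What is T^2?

[[25, −15], [−15, 10]]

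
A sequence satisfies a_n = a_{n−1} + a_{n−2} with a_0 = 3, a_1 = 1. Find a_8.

With companion matrix A = [[1, 1], [1, 0]], [a_n, a_{n−1}]ᵀ = A·[a_{n−1}, a_{n−2}]ᵀ, so [a_8, a_7]ᵀ = A⁷·[a_1, a_0]ᵀ.
A⁷ = [[21, 13], [13, 8]], giving [a_8, a_7]ᵀ = [[60], [37]].

60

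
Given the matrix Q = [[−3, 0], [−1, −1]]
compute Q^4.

[[81, 0], [40, 1]]

Q^2 = [[9, 0], [4, 1]]
Q^3 = [[−27, 0], [−13, −1]]
Q^4 = [[81, 0], [40, 1]]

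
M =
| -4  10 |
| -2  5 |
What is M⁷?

[[-4, 10], [-2, 5]]

M² = M (a projection; rank 1, trace 1), so M⁷ = M.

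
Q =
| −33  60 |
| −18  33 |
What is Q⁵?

[[−2673, 4860], [−1458, 2673]]

tr Q = 0 and det Q = −9, so the characteristic polynomial is λ² − (0)λ + (−9) with roots −3 and 3.
Eigenvectors give P = [[2, −5], [1, −3]] with P⁻¹ = [[3, −5], [1, −2]], and Q = P·diag(−3, 3)·P⁻¹.
Then Q⁵ = P·diag(−243, 243)·P⁻¹ = [[−486, −1215], [−243, −729]] · [[3, −5], [1, −2]] = [[−2673, 4860], [−1458, 2673]].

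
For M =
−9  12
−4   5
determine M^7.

tr M = −4 and det M = 3, so the characteristic polynomial is λ² − (−4)λ + (3) with roots −3 and −1.
Eigenvectors give P = [[−2, 3], [−1, 2]] with P⁻¹ = [[−2, 3], [−1, 2]], and M = P·diag(−3, −1)·P⁻¹.
Then M^7 = P·diag(−2187, −1)·P⁻¹ = [[4374, −3], [2187, −2]] · [[−2, 3], [−1, 2]] = [[−8745, 13116], [−4372, 6557]].

[[−8745, 13116], [−4372, 6557]]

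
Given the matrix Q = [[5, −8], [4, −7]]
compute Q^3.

tr Q = −2 and det Q = −3, so the characteristic polynomial is λ² − (−2)λ + (−3) with roots −3 and 1.
Eigenvectors give P = [[1, 2], [1, 1]] with P⁻¹ = [[−1, 2], [1, −1]], and Q = P·diag(−3, 1)·P⁻¹.
Then Q^3 = P·diag(−27, 1)·P⁻¹ = [[−27, 2], [−27, 1]] · [[−1, 2], [1, −1]] = [[29, −56], [28, −55]].

[[29, −56], [28, −55]]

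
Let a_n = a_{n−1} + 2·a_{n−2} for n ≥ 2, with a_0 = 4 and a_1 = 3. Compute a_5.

With companion matrix B = [[1, 2], [1, 0]], [a_n, a_{n−1}]ᵀ = B·[a_{n−1}, a_{n−2}]ᵀ, so [a_5, a_4]ᵀ = B^4·[a_1, a_0]ᵀ.
B^4 = [[11, 10], [5, 6]], giving [a_5, a_4]ᵀ = [[73], [39]].

73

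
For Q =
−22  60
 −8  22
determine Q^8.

[[256, 0], [0, 256]]

tr Q = 0 and det Q = −4, so the characteristic polynomial is λ² − (0)λ + (−4) with roots −2 and 2.
Eigenvectors give P = [[−3, 5], [−1, 2]] with P⁻¹ = [[−2, 5], [−1, 3]], and Q = P·diag(−2, 2)·P⁻¹.
Then Q^8 = P·diag(256, 256)·P⁻¹ = [[−768, 1280], [−256, 512]] · [[−2, 5], [−1, 3]] = [[256, 0], [0, 256]].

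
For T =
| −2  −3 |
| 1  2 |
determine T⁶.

T² = I (check: tr T = 0 and det T = −1), so T⁶ = I since 6 is even.

[[1, 0], [0, 1]]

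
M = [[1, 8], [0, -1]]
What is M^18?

[[1, 0], [0, 1]]

M² = I (check: tr M = 0 and det M = -1), so M^18 = I since 18 is even.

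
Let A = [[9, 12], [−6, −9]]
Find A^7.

tr A = 0 and det A = −9, so the characteristic polynomial is λ² − (0)λ + (−9) with roots 3 and −3.
Eigenvectors give P = [[−2, 1], [1, −1]] with P⁻¹ = [[−1, −1], [−1, −2]], and A = P·diag(3, −3)·P⁻¹.
Then A^7 = P·diag(2187, −2187)·P⁻¹ = [[−4374, −2187], [2187, 2187]] · [[−1, −1], [−1, −2]] = [[6561, 8748], [−4374, −6561]].

[[6561, 8748], [−4374, −6561]]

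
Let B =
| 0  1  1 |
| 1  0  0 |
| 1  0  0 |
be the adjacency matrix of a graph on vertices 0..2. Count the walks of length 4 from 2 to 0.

0

The number of length-4 walks from vertex 2 to vertex 0 is entry (2,0) of B⁴, where B is the adjacency matrix.
B² = [[2, 0, 0], [0, 1, 1], [0, 1, 1]]
B³ = [[0, 2, 2], [2, 0, 0], [2, 0, 0]]
B⁴ = [[4, 0, 0], [0, 2, 2], [0, 2, 2]]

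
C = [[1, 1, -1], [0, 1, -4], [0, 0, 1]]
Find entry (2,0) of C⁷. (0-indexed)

C = I + N where N = [[0, 1, -1], [0, 0, -4], [0, 0, 0]] is strictly upper-triangular, so N³ = 0.
(I + N)⁷ = I + 7·N + 21·N² = [[1, 7, -91], [0, 1, -28], [0, 0, 1]].

0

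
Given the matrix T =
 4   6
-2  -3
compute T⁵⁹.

[[4, 6], [-2, -3]]

T² = T (a projection; rank 1, trace 1), so T⁵⁹ = T.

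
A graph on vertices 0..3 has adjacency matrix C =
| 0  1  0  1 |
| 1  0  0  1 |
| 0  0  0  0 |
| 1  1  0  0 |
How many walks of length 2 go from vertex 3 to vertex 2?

The number of length-2 walks from vertex 3 to vertex 2 is entry (3,2) of C^2, where C is the adjacency matrix.
C^2 = [[2, 1, 0, 1], [1, 2, 0, 1], [0, 0, 0, 0], [1, 1, 0, 2]]

0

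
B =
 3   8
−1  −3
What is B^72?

[[1, 0], [0, 1]]

B² = I (check: tr B = 0 and det B = −1), so B^72 = I since 72 is even.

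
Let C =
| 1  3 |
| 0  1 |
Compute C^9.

[[1, 27], [0, 1]]

C = I + N where N = [[0, 3], [0, 0]] is strictly upper-triangular, so N^2 = 0.
(I + N)^9 = I + 9·N = [[1, 27], [0, 1]].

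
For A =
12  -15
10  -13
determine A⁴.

tr A = -1 and det A = -6, so the characteristic polynomial is λ² − (-1)λ + (-6) with roots 2 and -3.
Eigenvectors give P = [[-3, 1], [-2, 1]] with P⁻¹ = [[-1, 1], [-2, 3]], and A = P·diag(2, -3)·P⁻¹.
Then A⁴ = P·diag(16, 81)·P⁻¹ = [[-48, 81], [-32, 81]] · [[-1, 1], [-2, 3]] = [[-114, 195], [-130, 211]].

[[-114, 195], [-130, 211]]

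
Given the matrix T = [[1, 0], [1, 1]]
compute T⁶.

[[1, 0], [6, 1]]

T = I + N where N = [[0, 0], [1, 0]] is strictly lower-triangular, so N² = 0.
(I + N)⁶ = I + 6·N = [[1, 0], [6, 1]].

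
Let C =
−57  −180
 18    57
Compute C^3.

[[−513, −1620], [162, 513]]

tr C = 0 and det C = −9, so the characteristic polynomial is λ² − (0)λ + (−9) with roots 3 and −3.
Eigenvectors give P = [[3, −10], [−1, 3]] with P⁻¹ = [[−3, −10], [−1, −3]], and C = P·diag(3, −3)·P⁻¹.
Then C^3 = P·diag(27, −27)·P⁻¹ = [[81, 270], [−27, −81]] · [[−3, −10], [−1, −3]] = [[−513, −1620], [162, 513]].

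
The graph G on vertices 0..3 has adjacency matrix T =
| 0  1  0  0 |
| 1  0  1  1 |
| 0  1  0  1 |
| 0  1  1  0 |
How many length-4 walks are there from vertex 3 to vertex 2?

The number of length-4 walks from vertex 3 to vertex 2 is entry (3,2) of T^4, where T is the adjacency matrix.
T^2 = [[1, 0, 1, 1], [0, 3, 1, 1], [1, 1, 2, 1], [1, 1, 1, 2]]
T^3 = [[0, 3, 1, 1], [3, 2, 4, 4], [1, 4, 2, 3], [1, 4, 3, 2]]
T^4 = [[3, 2, 4, 4], [2, 11, 6, 6], [4, 6, 7, 6], [4, 6, 6, 7]]

6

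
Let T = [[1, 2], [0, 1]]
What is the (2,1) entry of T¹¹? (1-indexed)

T = I + N where N = [[0, 2], [0, 0]] is strictly upper-triangular, so N² = 0.
(I + N)¹¹ = I + 11·N = [[1, 22], [0, 1]].

0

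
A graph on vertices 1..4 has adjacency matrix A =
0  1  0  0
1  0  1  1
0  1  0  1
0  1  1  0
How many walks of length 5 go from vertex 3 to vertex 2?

The number of length-5 walks from vertex 3 to vertex 2 is entry (3,2) of A⁵, where A is the adjacency matrix.
A² = [[1, 0, 1, 1], [0, 3, 1, 1], [1, 1, 2, 1], [1, 1, 1, 2]]
A³ = [[0, 3, 1, 1], [3, 2, 4, 4], [1, 4, 2, 3], [1, 4, 3, 2]]
A⁴ = [[3, 2, 4, 4], [2, 11, 6, 6], [4, 6, 7, 6], [4, 6, 6, 7]]
A⁵ = [[2, 11, 6, 6], [11, 14, 17, 17], [6, 17, 12, 13], [6, 17, 13, 12]]

17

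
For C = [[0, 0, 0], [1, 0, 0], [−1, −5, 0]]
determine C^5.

C is strictly triangular, hence nilpotent: C^3 = 0, so C^5 = 0.

[[0, 0, 0], [0, 0, 0], [0, 0, 0]]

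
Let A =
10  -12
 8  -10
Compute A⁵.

[[160, -192], [128, -160]]

tr A = 0 and det A = -4, so the characteristic polynomial is λ² − (0)λ + (-4) with roots -2 and 2.
Eigenvectors give P = [[-1, -3], [-1, -2]] with P⁻¹ = [[2, -3], [-1, 1]], and A = P·diag(-2, 2)·P⁻¹.
Then A⁵ = P·diag(-32, 32)·P⁻¹ = [[32, -96], [32, -64]] · [[2, -3], [-1, 1]] = [[160, -192], [128, -160]].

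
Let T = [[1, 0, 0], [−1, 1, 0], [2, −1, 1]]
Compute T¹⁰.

T = I + N where N = [[0, 0, 0], [−1, 0, 0], [2, −1, 0]] is strictly lower-triangular, so N³ = 0.
(I + N)¹⁰ = I + 10·N + 45·N² = [[1, 0, 0], [−10, 1, 0], [65, −10, 1]].

[[1, 0, 0], [−10, 1, 0], [65, −10, 1]]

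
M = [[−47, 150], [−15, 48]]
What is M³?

tr M = 1 and det M = −6, so the characteristic polynomial is λ² − (1)λ + (−6) with roots −2 and 3.
Eigenvectors give P = [[−10, −3], [−3, −1]] with P⁻¹ = [[−1, 3], [3, −10]], and M = P·diag(−2, 3)·P⁻¹.
Then M³ = P·diag(−8, 27)·P⁻¹ = [[80, −81], [24, −27]] · [[−1, 3], [3, −10]] = [[−323, 1050], [−105, 342]].

[[−323, 1050], [−105, 342]]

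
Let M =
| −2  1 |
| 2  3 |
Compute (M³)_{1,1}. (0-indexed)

M² = [[6, 1], [2, 11]]
M³ = [[−10, 9], [18, 35]]

35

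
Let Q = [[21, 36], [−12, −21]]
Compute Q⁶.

tr Q = 0 and det Q = −9, so the characteristic polynomial is λ² − (0)λ + (−9) with roots −3 and 3.
Eigenvectors give P = [[−3, 2], [2, −1]] with P⁻¹ = [[1, 2], [2, 3]], and Q = P·diag(−3, 3)·P⁻¹.
Then Q⁶ = P·diag(729, 729)·P⁻¹ = [[−2187, 1458], [1458, −729]] · [[1, 2], [2, 3]] = [[729, 0], [0, 729]].

[[729, 0], [0, 729]]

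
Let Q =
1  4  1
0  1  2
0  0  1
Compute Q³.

Q = I + N where N = [[0, 4, 1], [0, 0, 2], [0, 0, 0]] is strictly upper-triangular, so N³ = 0.
(I + N)³ = I + 3·N + 3·N² = [[1, 12, 27], [0, 1, 6], [0, 0, 1]].

[[1, 12, 27], [0, 1, 6], [0, 0, 1]]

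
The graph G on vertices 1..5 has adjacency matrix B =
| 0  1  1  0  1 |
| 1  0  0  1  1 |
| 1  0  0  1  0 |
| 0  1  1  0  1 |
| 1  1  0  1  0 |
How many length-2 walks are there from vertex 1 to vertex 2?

1

The number of length-2 walks from vertex 1 to vertex 2 is entry (1,2) of B^2, where B is the adjacency matrix.
B^2 = [[3, 1, 0, 3, 1], [1, 3, 2, 1, 2], [0, 2, 2, 0, 2], [3, 1, 0, 3, 1], [1, 2, 2, 1, 3]]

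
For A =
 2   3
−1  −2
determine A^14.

A² = I (check: tr A = 0 and det A = −1), so A^14 = I since 14 is even.

[[1, 0], [0, 1]]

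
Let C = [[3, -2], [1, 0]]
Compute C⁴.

[[31, -30], [15, -14]]

tr C = 3 and det C = 2, so the characteristic polynomial is λ² − (3)λ + (2) with roots 1 and 2.
Eigenvectors give P = [[-1, 2], [-1, 1]] with P⁻¹ = [[1, -2], [1, -1]], and C = P·diag(1, 2)·P⁻¹.
Then C⁴ = P·diag(1, 16)·P⁻¹ = [[-1, 32], [-1, 16]] · [[1, -2], [1, -1]] = [[31, -30], [15, -14]].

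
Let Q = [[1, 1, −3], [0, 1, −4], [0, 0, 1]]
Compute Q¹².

[[1, 12, −300], [0, 1, −48], [0, 0, 1]]

Q = I + N where N = [[0, 1, −3], [0, 0, −4], [0, 0, 0]] is strictly upper-triangular, so N³ = 0.
(I + N)¹² = I + 12·N + 66·N² = [[1, 12, −300], [0, 1, −48], [0, 0, 1]].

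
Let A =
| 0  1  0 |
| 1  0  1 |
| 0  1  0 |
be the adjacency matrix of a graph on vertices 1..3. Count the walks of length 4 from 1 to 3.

The number of length-4 walks from vertex 1 to vertex 3 is entry (1,3) of A⁴, where A is the adjacency matrix.
A² = [[1, 0, 1], [0, 2, 0], [1, 0, 1]]
A³ = [[0, 2, 0], [2, 0, 2], [0, 2, 0]]
A⁴ = [[2, 0, 2], [0, 4, 0], [2, 0, 2]]

2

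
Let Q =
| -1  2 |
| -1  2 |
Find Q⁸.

Q² = Q (a projection; rank 1, trace 1), so Q⁸ = Q.

[[-1, 2], [-1, 2]]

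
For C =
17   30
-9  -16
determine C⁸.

tr C = 1 and det C = -2, so the characteristic polynomial is λ² − (1)λ + (-2) with roots -1 and 2.
Eigenvectors give P = [[5, -2], [-3, 1]] with P⁻¹ = [[-1, -2], [-3, -5]], and C = P·diag(-1, 2)·P⁻¹.
Then C⁸ = P·diag(1, 256)·P⁻¹ = [[5, -512], [-3, 256]] · [[-1, -2], [-3, -5]] = [[1531, 2550], [-765, -1274]].

[[1531, 2550], [-765, -1274]]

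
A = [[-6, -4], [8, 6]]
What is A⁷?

[[-384, -256], [512, 384]]

tr A = 0 and det A = -4, so the characteristic polynomial is λ² − (0)λ + (-4) with roots -2 and 2.
Eigenvectors give P = [[1, -1], [-1, 2]] with P⁻¹ = [[2, 1], [1, 1]], and A = P·diag(-2, 2)·P⁻¹.
Then A⁷ = P·diag(-128, 128)·P⁻¹ = [[-128, -128], [128, 256]] · [[2, 1], [1, 1]] = [[-384, -256], [512, 384]].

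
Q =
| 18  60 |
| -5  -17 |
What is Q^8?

tr Q = 1 and det Q = -6, so the characteristic polynomial is λ² − (1)λ + (-6) with roots -2 and 3.
Eigenvectors give P = [[3, 4], [-1, -1]] with P⁻¹ = [[-1, -4], [1, 3]], and Q = P·diag(-2, 3)·P⁻¹.
Then Q^8 = P·diag(256, 6561)·P⁻¹ = [[768, 26244], [-256, -6561]] · [[-1, -4], [1, 3]] = [[25476, 75660], [-6305, -18659]].

[[25476, 75660], [-6305, -18659]]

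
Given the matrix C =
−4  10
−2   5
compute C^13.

C² = C (a projection; rank 1, trace 1), so C^13 = C.

[[−4, 10], [−2, 5]]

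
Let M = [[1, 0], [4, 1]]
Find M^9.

M = I + N where N = [[0, 0], [4, 0]] is strictly lower-triangular, so N^2 = 0.
(I + N)^9 = I + 9·N = [[1, 0], [36, 1]].

[[1, 0], [36, 1]]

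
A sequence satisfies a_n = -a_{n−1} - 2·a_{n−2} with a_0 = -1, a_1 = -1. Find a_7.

With companion matrix A = [[-1, -2], [1, 0]], [a_n, a_{n−1}]ᵀ = A·[a_{n−1}, a_{n−2}]ᵀ, so [a_7, a_6]ᵀ = A⁶·[a_1, a_0]ᵀ.
A⁶ = [[7, 10], [-5, 2]], giving [a_7, a_6]ᵀ = [[-17], [3]].

-17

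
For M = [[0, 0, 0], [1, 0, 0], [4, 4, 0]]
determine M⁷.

M is strictly triangular, hence nilpotent: M³ = 0, so M⁷ = 0.

[[0, 0, 0], [0, 0, 0], [0, 0, 0]]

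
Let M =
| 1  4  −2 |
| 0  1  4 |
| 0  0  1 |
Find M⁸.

M = I + N where N = [[0, 4, −2], [0, 0, 4], [0, 0, 0]] is strictly upper-triangular, so N³ = 0.
(I + N)⁸ = I + 8·N + 28·N² = [[1, 32, 432], [0, 1, 32], [0, 0, 1]].

[[1, 32, 432], [0, 1, 32], [0, 0, 1]]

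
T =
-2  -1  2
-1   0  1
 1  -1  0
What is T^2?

[[7, 0, -5], [3, 0, -2], [-1, -1, 1]]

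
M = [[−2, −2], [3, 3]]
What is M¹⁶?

M² = M (a projection; rank 1, trace 1), so M¹⁶ = M.

[[−2, −2], [3, 3]]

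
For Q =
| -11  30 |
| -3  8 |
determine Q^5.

[[-311, 930], [-93, 278]]

tr Q = -3 and det Q = 2, so the characteristic polynomial is λ² − (-3)λ + (2) with roots -2 and -1.
Eigenvectors give P = [[10, 3], [3, 1]] with P⁻¹ = [[1, -3], [-3, 10]], and Q = P·diag(-2, -1)·P⁻¹.
Then Q^5 = P·diag(-32, -1)·P⁻¹ = [[-320, -3], [-96, -1]] · [[1, -3], [-3, 10]] = [[-311, 930], [-93, 278]].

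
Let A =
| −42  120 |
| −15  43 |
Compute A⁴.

[[−504, 1560], [−195, 601]]

tr A = 1 and det A = −6, so the characteristic polynomial is λ² − (1)λ + (−6) with roots −2 and 3.
Eigenvectors give P = [[3, −8], [1, −3]] with P⁻¹ = [[3, −8], [1, −3]], and A = P·diag(−2, 3)·P⁻¹.
Then A⁴ = P·diag(16, 81)·P⁻¹ = [[48, −648], [16, −243]] · [[3, −8], [1, −3]] = [[−504, 1560], [−195, 601]].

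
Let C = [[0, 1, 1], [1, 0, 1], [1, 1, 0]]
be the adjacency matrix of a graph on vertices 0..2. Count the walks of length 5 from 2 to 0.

The number of length-5 walks from vertex 2 to vertex 0 is entry (2,0) of C⁵, where C is the adjacency matrix.
C² = [[2, 1, 1], [1, 2, 1], [1, 1, 2]]
C³ = [[2, 3, 3], [3, 2, 3], [3, 3, 2]]
C⁴ = [[6, 5, 5], [5, 6, 5], [5, 5, 6]]
C⁵ = [[10, 11, 11], [11, 10, 11], [11, 11, 10]]

11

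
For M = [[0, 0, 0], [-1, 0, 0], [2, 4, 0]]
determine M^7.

[[0, 0, 0], [0, 0, 0], [0, 0, 0]]

M is strictly triangular, hence nilpotent: M^3 = 0, so M^7 = 0.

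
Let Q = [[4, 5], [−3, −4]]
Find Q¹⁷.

Q² = I (check: tr Q = 0 and det Q = −1), so Q¹⁷ = Q since 17 is odd.

[[4, 5], [−3, −4]]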